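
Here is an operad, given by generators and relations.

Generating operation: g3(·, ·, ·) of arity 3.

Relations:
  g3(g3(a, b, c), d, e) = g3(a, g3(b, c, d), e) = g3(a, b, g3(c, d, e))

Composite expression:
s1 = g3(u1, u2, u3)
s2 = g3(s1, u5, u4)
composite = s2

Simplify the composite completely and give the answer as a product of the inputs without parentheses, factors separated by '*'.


Under associativity of g3, the answer is the u's in reading order.
g3(u1, u2, u3) linearizes to u1 * u2 * u3
g3(g3(u1, u2, u3), u5, u4) linearizes to u1 * u2 * u3 * u5 * u4

u1 * u2 * u3 * u5 * u4


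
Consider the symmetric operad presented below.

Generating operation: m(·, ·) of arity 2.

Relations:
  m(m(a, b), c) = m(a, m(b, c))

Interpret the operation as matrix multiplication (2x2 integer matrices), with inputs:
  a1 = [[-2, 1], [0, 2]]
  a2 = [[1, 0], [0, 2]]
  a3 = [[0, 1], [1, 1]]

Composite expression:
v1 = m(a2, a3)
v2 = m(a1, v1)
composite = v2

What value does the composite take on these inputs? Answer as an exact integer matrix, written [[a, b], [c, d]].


[[2, 0], [4, 4]]


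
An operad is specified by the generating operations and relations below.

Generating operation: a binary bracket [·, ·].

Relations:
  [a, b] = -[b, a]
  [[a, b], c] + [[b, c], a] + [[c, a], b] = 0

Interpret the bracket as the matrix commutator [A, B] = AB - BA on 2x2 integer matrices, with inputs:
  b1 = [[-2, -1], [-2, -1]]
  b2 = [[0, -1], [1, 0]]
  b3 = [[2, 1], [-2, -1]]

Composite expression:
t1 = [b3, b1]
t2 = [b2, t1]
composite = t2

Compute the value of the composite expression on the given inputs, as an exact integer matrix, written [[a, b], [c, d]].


[b3, b1] = [[-4, -2], [8, 4]]
[b2, [b3, b1]] = [[-6, -8], [-8, 6]]

[[-6, -8], [-8, 6]]


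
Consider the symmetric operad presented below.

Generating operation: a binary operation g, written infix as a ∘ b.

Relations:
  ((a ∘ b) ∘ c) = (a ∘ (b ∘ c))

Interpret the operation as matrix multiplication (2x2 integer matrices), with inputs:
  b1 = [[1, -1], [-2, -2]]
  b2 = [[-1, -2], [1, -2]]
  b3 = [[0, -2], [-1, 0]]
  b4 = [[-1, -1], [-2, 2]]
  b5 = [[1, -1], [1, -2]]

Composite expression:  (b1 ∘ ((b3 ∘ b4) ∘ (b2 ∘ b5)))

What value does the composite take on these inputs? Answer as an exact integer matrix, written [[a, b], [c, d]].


[[-4, 0], [24, -32]]

(b3 ∘ b4) = [[4, -4], [1, 1]]
(b2 ∘ b5) = [[-3, 5], [-1, 3]]
((b3 ∘ b4) ∘ (b2 ∘ b5)) = [[-8, 8], [-4, 8]]
(b1 ∘ ((b3 ∘ b4) ∘ (b2 ∘ b5))) = [[-4, 0], [24, -32]]


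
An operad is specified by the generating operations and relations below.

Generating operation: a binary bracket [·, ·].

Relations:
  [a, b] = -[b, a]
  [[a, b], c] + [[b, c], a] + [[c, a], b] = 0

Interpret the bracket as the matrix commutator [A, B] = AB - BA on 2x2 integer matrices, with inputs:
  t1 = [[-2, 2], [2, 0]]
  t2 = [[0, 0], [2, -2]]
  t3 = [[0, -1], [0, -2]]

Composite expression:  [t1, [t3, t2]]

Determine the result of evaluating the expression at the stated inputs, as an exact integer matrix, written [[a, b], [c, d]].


[[-12, 4], [-16, 12]]


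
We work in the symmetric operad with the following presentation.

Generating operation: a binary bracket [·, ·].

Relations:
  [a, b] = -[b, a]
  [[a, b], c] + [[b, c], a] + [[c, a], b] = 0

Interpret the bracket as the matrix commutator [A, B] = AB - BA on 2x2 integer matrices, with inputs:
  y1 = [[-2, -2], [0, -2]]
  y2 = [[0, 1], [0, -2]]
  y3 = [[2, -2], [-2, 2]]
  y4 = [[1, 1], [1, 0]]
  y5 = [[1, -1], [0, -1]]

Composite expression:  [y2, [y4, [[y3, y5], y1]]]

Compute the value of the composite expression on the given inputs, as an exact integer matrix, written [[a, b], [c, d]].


[[-16, 64], [32, 16]]

[y3, y5] = [[-2, 4], [-4, 2]]
[[y3, y5], y1] = [[-8, 8], [0, 8]]
[y4, [[y3, y5], y1]] = [[-8, 24], [-16, 8]]
[y2, [y4, [[y3, y5], y1]]] = [[-16, 64], [32, 16]]


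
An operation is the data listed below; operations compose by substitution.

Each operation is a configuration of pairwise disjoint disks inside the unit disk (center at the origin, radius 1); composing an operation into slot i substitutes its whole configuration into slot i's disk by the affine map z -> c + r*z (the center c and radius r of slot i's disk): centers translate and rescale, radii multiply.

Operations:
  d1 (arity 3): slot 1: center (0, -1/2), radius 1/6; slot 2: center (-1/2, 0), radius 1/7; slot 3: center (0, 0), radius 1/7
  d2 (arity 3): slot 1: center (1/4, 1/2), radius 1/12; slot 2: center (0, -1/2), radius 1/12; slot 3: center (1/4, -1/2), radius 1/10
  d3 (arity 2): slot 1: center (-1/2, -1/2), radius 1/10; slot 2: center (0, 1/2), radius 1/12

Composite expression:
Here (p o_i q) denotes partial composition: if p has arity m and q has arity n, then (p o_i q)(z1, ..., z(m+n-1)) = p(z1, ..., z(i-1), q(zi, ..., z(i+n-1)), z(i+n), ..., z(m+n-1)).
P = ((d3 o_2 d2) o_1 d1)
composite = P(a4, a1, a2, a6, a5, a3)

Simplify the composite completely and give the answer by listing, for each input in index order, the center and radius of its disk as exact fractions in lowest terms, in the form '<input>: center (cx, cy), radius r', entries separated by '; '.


a1: center (-11/20, -1/2), radius 1/70; a2: center (-1/2, -1/2), radius 1/70; a3: center (1/48, 11/24), radius 1/120; a4: center (-1/2, -11/20), radius 1/60; a5: center (0, 11/24), radius 1/144; a6: center (1/48, 13/24), radius 1/144

Nesting under d3 composes maps z -> c + r*z down each a-path.
tracing a4 down its 2-map path: center (-1/2, -11/20), radius 1/60
tracing a1 down its 2-map path: center (-11/20, -1/2), radius 1/70
tracing a2 down its 2-map path: center (-1/2, -1/2), radius 1/70
tracing a6 down its 2-map path: center (1/48, 13/24), radius 1/144
tracing a5 down its 2-map path: center (0, 11/24), radius 1/144
tracing a3 down its 2-map path: center (1/48, 11/24), radius 1/120


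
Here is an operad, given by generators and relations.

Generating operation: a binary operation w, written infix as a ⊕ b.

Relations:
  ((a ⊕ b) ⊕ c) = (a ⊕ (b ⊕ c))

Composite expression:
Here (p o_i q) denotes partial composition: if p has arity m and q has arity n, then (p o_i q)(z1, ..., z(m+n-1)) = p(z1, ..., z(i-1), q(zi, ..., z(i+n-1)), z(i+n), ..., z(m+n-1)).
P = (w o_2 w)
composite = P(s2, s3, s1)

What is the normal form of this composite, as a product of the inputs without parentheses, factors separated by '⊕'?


s2 ⊕ s3 ⊕ s1

Key point: w is associative — brackets drop, the s-order remains.
(s3 ⊕ s1) unparenthesizes to s3 ⊕ s1
(s2 ⊕ (s3 ⊕ s1)) unparenthesizes to s2 ⊕ s3 ⊕ s1


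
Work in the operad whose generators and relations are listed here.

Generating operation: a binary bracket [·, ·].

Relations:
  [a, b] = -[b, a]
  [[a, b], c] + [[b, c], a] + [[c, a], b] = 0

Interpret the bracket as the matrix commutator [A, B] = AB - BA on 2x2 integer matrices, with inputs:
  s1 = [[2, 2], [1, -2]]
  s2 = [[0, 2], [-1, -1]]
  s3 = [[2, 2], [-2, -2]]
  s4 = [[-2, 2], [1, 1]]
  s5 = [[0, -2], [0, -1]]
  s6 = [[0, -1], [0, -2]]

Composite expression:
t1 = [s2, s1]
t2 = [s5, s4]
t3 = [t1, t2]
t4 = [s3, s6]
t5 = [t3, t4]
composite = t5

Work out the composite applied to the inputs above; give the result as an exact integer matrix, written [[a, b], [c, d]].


[[448, 0], [-224, -448]]

[s2, s1] = [[4, -6], [-5, -4]]
[s5, s4] = [[-2, -4], [-1, 2]]
[[s2, s1], [s5, s4]] = [[-14, -56], [28, 14]]
[s3, s6] = [[-2, -8], [-4, 2]]
[[[s2, s1], [s5, s4]], [s3, s6]] = [[448, 0], [-224, -448]]


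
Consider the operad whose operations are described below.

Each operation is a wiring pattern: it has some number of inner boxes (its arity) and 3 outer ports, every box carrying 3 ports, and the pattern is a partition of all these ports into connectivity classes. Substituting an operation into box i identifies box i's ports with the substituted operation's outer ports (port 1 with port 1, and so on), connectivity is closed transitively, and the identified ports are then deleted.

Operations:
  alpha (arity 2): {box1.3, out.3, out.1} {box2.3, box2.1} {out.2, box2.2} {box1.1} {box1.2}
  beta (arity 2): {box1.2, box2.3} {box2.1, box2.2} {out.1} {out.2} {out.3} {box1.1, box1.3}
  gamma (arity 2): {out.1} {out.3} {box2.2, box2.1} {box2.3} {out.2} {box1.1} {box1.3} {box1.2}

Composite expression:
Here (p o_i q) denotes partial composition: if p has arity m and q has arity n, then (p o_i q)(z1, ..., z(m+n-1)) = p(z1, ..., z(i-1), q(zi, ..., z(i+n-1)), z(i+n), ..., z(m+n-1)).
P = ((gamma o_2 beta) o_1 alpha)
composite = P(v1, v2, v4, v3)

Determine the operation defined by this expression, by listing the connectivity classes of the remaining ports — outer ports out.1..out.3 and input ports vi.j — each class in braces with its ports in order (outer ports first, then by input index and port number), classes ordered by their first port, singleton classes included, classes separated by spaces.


Reachability decides: close wires over gamma-identified ports.
through alpha, on inputs (v1, v2): {out.1, out.3, v1.3} {out.2, v2.2} {v1.1} {v1.2} {v2.1, v2.3} (out.j = stage outer ports)
through beta, on inputs (v4, v3): {out.1} {out.2} {out.3} {v3.1, v3.2} {v3.3, v4.2} {v4.1, v4.3} (out.j = stage outer ports)
through gamma, on inputs (v1, v2, v4, v3): {out.1} {out.2} {out.3} {v1.1} {v1.2} {v1.3} {v2.1, v2.3} {v2.2} {v3.1, v3.2} {v3.3, v4.2} {v4.1, v4.3} (out.j = stage outer ports)

{out.1} {out.2} {out.3} {v1.1} {v1.2} {v1.3} {v2.1, v2.3} {v2.2} {v3.1, v3.2} {v3.3, v4.2} {v4.1, v4.3}


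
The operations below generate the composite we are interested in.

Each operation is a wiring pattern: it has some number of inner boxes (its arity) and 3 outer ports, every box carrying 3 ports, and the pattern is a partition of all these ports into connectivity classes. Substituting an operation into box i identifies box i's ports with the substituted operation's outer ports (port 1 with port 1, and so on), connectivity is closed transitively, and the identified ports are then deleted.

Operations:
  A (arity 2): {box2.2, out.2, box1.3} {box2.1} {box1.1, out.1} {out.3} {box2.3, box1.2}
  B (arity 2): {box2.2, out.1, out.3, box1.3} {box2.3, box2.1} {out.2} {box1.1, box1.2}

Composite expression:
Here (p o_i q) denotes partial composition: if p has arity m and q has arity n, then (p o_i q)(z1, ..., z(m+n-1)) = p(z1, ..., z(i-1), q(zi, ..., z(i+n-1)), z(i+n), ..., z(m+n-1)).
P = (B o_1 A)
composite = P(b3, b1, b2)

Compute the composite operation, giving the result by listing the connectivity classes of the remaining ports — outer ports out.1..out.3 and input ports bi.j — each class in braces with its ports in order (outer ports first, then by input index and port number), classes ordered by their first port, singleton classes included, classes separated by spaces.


After gluing at B, chains via deleted ports link the b-ports.
stage A: inputs (b3, b1), connectivity {out.1, b3.1} {out.2, b1.2, b3.3} {out.3} {b1.1} {b1.3, b3.2}, out.j its boundary
stage B: inputs (b3, b1, b2), connectivity {out.1, out.3, b2.2} {out.2} {b1.1} {b1.2, b3.1, b3.3} {b1.3, b3.2} {b2.1, b2.3}, out.j its boundary

{out.1, out.3, b2.2} {out.2} {b1.1} {b1.2, b3.1, b3.3} {b1.3, b3.2} {b2.1, b2.3}


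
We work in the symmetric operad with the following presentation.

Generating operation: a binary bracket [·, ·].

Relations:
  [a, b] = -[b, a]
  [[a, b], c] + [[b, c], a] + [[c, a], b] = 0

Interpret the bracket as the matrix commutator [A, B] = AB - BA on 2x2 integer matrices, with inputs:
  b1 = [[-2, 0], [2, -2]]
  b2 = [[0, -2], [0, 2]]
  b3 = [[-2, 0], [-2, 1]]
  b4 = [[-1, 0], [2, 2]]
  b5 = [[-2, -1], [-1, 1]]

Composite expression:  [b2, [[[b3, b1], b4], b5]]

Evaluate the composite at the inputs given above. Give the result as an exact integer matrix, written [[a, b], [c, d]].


[[-108, -72], [108, 108]]

[b3, b1] = [[0, 0], [6, 0]]
[[b3, b1], b4] = [[0, 0], [-18, 0]]
[[[b3, b1], b4], b5] = [[-18, 0], [54, 18]]
[b2, [[[b3, b1], b4], b5]] = [[-108, -72], [108, 108]]


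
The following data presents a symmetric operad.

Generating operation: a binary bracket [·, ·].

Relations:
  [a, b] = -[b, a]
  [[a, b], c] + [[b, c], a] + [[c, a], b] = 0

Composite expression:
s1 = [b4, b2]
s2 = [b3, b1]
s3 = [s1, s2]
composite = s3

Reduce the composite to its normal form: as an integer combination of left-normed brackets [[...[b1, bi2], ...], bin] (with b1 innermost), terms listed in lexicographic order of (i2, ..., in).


-[[[b1, b3], b2], b4] + [[[b1, b3], b4], b2]

A multilinear Lie element is pinned by b1-initial words (b1 innermost).
Composite bracket: [[b4, b2], [b3, b1]]
Each bracket splits as ab - ba, giving 8 signed words (2^3 = 8).
Coefficients come from the b1-initial words:
  sign of b1b3b2b4 is -1, so it contributes -[[[b1, b3], b2], b4]
  sign of b1b3b4b2 is +1, so it contributes +[[[b1, b3], b4], b2]


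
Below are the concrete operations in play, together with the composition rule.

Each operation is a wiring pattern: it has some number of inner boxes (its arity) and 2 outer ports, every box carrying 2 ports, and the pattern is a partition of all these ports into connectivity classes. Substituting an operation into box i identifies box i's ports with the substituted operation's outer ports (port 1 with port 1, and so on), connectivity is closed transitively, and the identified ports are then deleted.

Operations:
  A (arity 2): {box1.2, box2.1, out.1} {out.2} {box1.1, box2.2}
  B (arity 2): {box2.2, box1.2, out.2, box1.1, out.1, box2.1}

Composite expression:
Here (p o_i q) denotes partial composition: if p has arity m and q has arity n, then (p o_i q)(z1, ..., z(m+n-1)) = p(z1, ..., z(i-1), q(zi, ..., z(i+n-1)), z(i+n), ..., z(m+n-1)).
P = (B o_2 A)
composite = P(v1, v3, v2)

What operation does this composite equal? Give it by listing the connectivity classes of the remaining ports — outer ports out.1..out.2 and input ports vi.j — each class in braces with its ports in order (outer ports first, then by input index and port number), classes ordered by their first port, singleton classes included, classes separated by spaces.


After gluing at B, chains via deleted ports link the v-ports.
composing A on (v3, v2), with out.j its own outer ports: {out.1, v2.1, v3.2} {out.2} {v2.2, v3.1}
composing B on (v1, v3, v2), with out.j its own outer ports: {out.1, out.2, v1.1, v1.2, v2.1, v3.2} {v2.2, v3.1}

{out.1, out.2, v1.1, v1.2, v2.1, v3.2} {v2.2, v3.1}


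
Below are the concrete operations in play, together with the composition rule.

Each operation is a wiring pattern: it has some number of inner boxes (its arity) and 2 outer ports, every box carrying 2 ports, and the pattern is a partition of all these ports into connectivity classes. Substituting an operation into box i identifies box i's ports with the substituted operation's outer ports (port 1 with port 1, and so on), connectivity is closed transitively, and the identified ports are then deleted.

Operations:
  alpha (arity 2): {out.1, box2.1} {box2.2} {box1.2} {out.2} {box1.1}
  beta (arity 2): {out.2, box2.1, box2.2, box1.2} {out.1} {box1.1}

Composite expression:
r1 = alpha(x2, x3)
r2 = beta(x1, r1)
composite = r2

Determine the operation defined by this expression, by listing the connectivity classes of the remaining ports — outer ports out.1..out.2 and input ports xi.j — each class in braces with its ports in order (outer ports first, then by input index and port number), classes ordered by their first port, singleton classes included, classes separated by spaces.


{out.1} {out.2, x1.2, x3.1} {x1.1} {x2.1} {x2.2} {x3.2}

Substituting into beta glues patterns; closure does the rest.
stage alpha: inputs (x2, x3), connectivity {out.1, x3.1} {out.2} {x2.1} {x2.2} {x3.2}, out.j its boundary
stage beta: inputs (x1, x2, x3), connectivity {out.1} {out.2, x1.2, x3.1} {x1.1} {x2.1} {x2.2} {x3.2}, out.j its boundary


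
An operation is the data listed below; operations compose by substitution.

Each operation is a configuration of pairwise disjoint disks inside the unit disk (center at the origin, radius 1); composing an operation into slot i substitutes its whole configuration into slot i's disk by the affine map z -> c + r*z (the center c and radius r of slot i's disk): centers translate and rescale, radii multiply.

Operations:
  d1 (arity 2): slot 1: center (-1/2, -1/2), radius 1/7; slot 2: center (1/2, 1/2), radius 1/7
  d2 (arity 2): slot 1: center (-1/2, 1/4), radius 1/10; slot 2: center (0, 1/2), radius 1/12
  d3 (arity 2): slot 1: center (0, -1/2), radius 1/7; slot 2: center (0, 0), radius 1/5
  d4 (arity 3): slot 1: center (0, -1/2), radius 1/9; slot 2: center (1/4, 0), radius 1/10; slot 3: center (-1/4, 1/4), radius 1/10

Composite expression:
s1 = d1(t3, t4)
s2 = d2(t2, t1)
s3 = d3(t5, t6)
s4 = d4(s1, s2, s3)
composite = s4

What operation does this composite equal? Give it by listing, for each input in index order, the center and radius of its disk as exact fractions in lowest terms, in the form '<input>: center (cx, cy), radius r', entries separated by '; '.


t1: center (1/4, 1/20), radius 1/120; t2: center (1/5, 1/40), radius 1/100; t3: center (-1/18, -5/9), radius 1/63; t4: center (1/18, -4/9), radius 1/63; t5: center (-1/4, 1/5), radius 1/70; t6: center (-1/4, 1/4), radius 1/50


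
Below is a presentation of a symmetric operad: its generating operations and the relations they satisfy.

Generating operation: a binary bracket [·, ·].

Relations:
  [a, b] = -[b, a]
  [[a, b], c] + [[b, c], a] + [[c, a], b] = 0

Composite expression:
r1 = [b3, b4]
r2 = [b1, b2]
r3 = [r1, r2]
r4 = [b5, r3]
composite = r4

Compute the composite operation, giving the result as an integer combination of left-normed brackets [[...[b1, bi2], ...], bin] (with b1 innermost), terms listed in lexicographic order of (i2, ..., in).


Skip Jacobi rewriting: expand, keep b1-initial words, read off terms.
Composite bracket: [b5, [[b3, b4], [b1, b2]]]
The bracket unfolds into 16 signed words via [a, b] = ab - ba (2^4 = 16).
Collect the words opening with b1:
  b1b2b3b4b5 appears with sign +1, giving the term +[[[[b1, b2], b3], b4], b5]
  b1b2b4b3b5 appears with sign -1, giving the term -[[[[b1, b2], b4], b3], b5]

[[[[b1, b2], b3], b4], b5] - [[[[b1, b2], b4], b3], b5]


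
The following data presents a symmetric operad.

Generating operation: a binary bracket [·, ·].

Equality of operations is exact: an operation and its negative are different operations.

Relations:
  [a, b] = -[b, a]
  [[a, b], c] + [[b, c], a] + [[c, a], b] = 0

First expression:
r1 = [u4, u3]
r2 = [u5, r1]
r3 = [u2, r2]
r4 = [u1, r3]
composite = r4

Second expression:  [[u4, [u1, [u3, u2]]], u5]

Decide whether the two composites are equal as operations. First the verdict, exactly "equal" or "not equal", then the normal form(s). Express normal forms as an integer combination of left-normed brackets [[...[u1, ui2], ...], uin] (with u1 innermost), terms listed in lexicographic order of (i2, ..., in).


not equal; first: [[[[u1, u2], u3], u4], u5] - [[[[u1, u2], u4], u3], u5] - [[[[u1, u2], u5], u3], u4] + [[[[u1, u2], u5], u4], u3] - [[[[u1, u3], u4], u5], u2] + [[[[u1, u4], u3], u5], u2] + [[[[u1, u5], u3], u4], u2] - [[[[u1, u5], u4], u3], u2]; second: [[[[u1, u2], u3], u4], u5] - [[[[u1, u3], u2], u4], u5]

The first composite normalizes to [[[[u1, u2], u3], u4], u5] - [[[[u1, u2], u4], u3], u5] - [[[[u1, u2], u5], u3], u4] + [[[[u1, u2], u5], u4], u3] - [[[[u1, u3], u4], u5], u2] + [[[[u1, u4], u3], u5], u2] + [[[[u1, u5], u3], u4], u2] - [[[[u1, u5], u4], u3], u2]
The second composite normalizes to [[[[u1, u2], u3], u4], u5] - [[[[u1, u3], u2], u4], u5]
No match — not equal.


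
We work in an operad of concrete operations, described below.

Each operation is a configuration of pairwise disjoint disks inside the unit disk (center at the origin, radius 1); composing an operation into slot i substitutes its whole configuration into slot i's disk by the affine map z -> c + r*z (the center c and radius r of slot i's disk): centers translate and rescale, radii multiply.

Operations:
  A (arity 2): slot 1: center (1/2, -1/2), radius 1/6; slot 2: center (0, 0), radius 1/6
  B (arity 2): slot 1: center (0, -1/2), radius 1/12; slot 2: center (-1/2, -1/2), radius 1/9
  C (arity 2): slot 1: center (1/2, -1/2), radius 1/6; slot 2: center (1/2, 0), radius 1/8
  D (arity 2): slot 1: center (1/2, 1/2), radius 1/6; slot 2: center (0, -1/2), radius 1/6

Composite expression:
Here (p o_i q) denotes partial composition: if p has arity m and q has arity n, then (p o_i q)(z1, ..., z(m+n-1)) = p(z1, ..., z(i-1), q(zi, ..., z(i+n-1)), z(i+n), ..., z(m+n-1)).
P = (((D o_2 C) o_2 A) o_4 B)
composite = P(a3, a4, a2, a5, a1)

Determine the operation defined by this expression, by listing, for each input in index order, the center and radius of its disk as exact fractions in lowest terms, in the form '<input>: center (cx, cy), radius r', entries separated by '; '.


a1: center (7/96, -49/96), radius 1/432; a2: center (1/12, -7/12), radius 1/216; a3: center (1/2, 1/2), radius 1/6; a4: center (7/72, -43/72), radius 1/216; a5: center (1/12, -49/96), radius 1/576

Follow each a-input down from D: c' goes to c + r*c', radius to r*r'.
tracing a3 down its 1-map path: center (1/2, 1/2), radius 1/6
tracing a4 down its 3-map path: center (7/72, -43/72), radius 1/216
tracing a2 down its 3-map path: center (1/12, -7/12), radius 1/216
tracing a5 down its 3-map path: center (1/12, -49/96), radius 1/576
tracing a1 down its 3-map path: center (7/96, -49/96), radius 1/432


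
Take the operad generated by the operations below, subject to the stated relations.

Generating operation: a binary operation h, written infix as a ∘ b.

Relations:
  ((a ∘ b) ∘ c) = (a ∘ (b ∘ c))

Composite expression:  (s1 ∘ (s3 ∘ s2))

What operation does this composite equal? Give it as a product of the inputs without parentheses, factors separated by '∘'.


The h-tree's shape is irrelevant; the s-reading-order decides.
(s3 ∘ s2) spells out as s3 ∘ s2
(s1 ∘ (s3 ∘ s2)) spells out as s1 ∘ s3 ∘ s2

s1 ∘ s3 ∘ s2


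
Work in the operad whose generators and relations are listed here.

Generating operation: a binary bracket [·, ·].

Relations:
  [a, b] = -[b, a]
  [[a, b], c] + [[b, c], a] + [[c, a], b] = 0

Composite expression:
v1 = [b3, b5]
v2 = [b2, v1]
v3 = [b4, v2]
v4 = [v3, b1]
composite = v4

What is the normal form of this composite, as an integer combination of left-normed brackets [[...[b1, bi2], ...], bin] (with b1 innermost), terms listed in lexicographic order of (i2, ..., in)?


[[[[b1, b2], b3], b5], b4] - [[[[b1, b2], b5], b3], b4] - [[[[b1, b3], b5], b2], b4] - [[[[b1, b4], b2], b3], b5] + [[[[b1, b4], b2], b5], b3] + [[[[b1, b4], b3], b5], b2] - [[[[b1, b4], b5], b3], b2] + [[[[b1, b5], b3], b2], b4]

A multilinear Lie element is pinned by b1-initial words (b1 innermost).
Composite bracket: [[b4, [b2, [b3, b5]]], b1]
Expanding via [a, b] = ab - ba: 16 signed words (2^4 = 16).
Coefficients come from the b1-initial words:
  word b1b2b3b5b4 has sign +1, contributing +[[[[b1, b2], b3], b5], b4]
  word b1b2b5b3b4 has sign -1, contributing -[[[[b1, b2], b5], b3], b4]
  word b1b3b5b2b4 has sign -1, contributing -[[[[b1, b3], b5], b2], b4]
  word b1b4b2b3b5 has sign -1, contributing -[[[[b1, b4], b2], b3], b5]
  word b1b4b2b5b3 has sign +1, contributing +[[[[b1, b4], b2], b5], b3]
  word b1b4b3b5b2 has sign +1, contributing +[[[[b1, b4], b3], b5], b2]
  word b1b4b5b3b2 has sign -1, contributing -[[[[b1, b4], b5], b3], b2]
  word b1b5b3b2b4 has sign +1, contributing +[[[[b1, b5], b3], b2], b4]


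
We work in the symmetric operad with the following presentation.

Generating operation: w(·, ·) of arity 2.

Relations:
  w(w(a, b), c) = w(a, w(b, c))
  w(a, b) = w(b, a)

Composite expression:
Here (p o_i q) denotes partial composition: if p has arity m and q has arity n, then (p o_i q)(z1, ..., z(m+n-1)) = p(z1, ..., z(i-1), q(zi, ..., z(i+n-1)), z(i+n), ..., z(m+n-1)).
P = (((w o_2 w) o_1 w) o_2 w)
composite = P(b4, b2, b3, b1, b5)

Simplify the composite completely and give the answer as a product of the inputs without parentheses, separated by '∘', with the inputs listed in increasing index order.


b1 ∘ b2 ∘ b3 ∘ b4 ∘ b5

Reordering under w is free, so list the b-inputs canonically.
w(b2, b3) collapses to b2 ∘ b3
w(b4, w(b2, b3)) collapses to b4 ∘ b2 ∘ b3
w(b1, b5) collapses to b1 ∘ b5
w(w(b4, w(b2, b3)), w(b1, b5)) collapses to b4 ∘ b2 ∘ b3 ∘ b1 ∘ b5
the factors in increasing index order: b1 ∘ b2 ∘ b3 ∘ b4 ∘ b5


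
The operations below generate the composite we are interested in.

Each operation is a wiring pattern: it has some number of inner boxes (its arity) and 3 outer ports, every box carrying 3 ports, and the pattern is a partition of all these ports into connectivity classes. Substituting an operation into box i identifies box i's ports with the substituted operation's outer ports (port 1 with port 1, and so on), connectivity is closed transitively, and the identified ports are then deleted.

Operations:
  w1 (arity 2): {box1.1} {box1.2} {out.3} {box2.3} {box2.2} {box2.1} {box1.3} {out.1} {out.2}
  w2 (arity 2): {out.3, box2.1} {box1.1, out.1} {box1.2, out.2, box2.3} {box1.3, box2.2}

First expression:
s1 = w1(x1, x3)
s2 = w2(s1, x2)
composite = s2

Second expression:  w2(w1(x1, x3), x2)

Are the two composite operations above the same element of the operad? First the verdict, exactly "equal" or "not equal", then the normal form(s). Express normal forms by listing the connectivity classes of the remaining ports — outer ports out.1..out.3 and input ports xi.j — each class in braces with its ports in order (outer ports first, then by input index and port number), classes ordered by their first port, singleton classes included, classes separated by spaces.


equal; the common form is {out.1} {out.2, x2.3} {out.3, x2.1} {x1.1} {x1.2} {x1.3} {x2.2} {x3.1} {x3.2} {x3.3}

The first expression, normalized: {out.1} {out.2, x2.3} {out.3, x2.1} {x1.1} {x1.2} {x1.3} {x2.2} {x3.1} {x3.2} {x3.3}
The second expression, normalized: {out.1} {out.2, x2.3} {out.3, x2.1} {x1.1} {x1.2} {x1.3} {x2.2} {x3.1} {x3.2} {x3.3}
Identical normal forms: equal.


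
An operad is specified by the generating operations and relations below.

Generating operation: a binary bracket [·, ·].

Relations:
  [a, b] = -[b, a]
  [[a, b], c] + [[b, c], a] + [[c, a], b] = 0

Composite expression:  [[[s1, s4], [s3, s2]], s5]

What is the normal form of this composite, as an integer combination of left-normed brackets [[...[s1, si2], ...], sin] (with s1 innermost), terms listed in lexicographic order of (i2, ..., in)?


-[[[[s1, s4], s2], s3], s5] + [[[[s1, s4], s3], s2], s5]


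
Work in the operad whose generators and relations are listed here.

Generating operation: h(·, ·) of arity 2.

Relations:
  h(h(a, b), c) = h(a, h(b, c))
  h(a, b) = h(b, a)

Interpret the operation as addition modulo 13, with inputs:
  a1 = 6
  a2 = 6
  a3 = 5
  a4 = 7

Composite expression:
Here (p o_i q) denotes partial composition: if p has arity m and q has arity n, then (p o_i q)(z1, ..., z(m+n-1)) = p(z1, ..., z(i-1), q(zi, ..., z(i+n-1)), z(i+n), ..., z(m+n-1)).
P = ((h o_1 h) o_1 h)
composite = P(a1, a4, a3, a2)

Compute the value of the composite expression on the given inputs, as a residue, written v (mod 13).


11 (mod 13)

h(a1, a4) = 0
h(h(a1, a4), a3) = 5
h(h(h(a1, a4), a3), a2) = 11


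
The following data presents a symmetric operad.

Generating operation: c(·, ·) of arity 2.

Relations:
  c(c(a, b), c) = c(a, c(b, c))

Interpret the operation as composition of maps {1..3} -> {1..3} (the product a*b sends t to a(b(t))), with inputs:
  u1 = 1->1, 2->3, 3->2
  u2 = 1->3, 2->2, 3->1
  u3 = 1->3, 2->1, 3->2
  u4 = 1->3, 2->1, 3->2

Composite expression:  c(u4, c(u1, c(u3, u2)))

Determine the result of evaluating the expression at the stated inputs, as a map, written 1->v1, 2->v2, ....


1->2, 2->3, 3->1

c(u3, u2) = 1->2, 2->1, 3->3
c(u1, c(u3, u2)) = 1->3, 2->1, 3->2
c(u4, c(u1, c(u3, u2))) = 1->2, 2->3, 3->1


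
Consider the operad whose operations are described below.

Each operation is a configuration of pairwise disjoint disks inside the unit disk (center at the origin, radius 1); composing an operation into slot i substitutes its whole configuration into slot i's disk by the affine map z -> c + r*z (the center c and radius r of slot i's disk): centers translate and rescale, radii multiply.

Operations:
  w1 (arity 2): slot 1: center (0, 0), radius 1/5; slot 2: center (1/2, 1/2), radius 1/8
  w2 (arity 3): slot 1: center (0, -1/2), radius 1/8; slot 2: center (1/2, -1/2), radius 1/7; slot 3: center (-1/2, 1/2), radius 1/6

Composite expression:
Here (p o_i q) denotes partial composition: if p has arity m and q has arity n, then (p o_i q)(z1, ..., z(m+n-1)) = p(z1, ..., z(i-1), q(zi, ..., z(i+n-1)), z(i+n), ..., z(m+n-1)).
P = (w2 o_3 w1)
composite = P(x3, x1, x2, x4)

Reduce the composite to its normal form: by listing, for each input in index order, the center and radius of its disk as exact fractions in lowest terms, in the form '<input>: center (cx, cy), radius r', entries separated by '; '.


x1: center (1/2, -1/2), radius 1/7; x2: center (-1/2, 1/2), radius 1/30; x3: center (0, -1/2), radius 1/8; x4: center (-5/12, 7/12), radius 1/48


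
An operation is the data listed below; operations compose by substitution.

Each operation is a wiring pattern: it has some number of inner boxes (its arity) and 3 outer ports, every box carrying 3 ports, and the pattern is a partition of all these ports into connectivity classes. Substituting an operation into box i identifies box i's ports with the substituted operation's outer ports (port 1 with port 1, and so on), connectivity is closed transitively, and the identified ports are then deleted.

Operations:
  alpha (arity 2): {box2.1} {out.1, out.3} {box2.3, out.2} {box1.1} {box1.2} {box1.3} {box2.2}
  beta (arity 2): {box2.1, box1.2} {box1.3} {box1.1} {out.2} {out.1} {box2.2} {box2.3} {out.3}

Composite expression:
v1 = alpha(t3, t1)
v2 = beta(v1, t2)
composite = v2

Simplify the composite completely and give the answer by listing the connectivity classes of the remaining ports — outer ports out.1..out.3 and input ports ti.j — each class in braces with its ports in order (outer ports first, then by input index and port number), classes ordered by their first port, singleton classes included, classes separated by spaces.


{out.1} {out.2} {out.3} {t1.1} {t1.2} {t1.3, t2.1} {t2.2} {t2.3} {t3.1} {t3.2} {t3.3}

Treat the ports identified at beta as solder joints: merge, then drop.
composing alpha on (t3, t1), with out.j its own outer ports: {out.1, out.3} {out.2, t1.3} {t1.1} {t1.2} {t3.1} {t3.2} {t3.3}
composing beta on (t3, t1, t2), with out.j its own outer ports: {out.1} {out.2} {out.3} {t1.1} {t1.2} {t1.3, t2.1} {t2.2} {t2.3} {t3.1} {t3.2} {t3.3}


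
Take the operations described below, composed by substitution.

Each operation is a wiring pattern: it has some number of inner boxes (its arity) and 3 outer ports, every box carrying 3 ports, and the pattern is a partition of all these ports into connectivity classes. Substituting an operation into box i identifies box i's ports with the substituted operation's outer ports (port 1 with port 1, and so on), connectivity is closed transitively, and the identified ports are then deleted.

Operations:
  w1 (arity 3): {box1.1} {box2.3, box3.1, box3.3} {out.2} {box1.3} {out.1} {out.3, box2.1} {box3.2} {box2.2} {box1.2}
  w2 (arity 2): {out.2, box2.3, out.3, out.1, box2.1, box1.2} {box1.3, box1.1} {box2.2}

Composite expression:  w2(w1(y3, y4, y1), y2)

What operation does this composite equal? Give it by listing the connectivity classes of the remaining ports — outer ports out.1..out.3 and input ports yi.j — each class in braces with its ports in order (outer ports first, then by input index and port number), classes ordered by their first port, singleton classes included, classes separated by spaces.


Reachability decides: close wires over w2-identified ports.
w1 over (y3, y4, y1) gives {out.1} {out.2} {out.3, y4.1} {y1.1, y1.3, y4.3} {y1.2} {y3.1} {y3.2} {y3.3} {y4.2}, out.j being that stage's outer ports
w2 over (y3, y4, y1, y2) gives {out.1, out.2, out.3, y2.1, y2.3} {y1.1, y1.3, y4.3} {y1.2} {y2.2} {y3.1} {y3.2} {y3.3} {y4.1} {y4.2}, out.j being that stage's outer ports

{out.1, out.2, out.3, y2.1, y2.3} {y1.1, y1.3, y4.3} {y1.2} {y2.2} {y3.1} {y3.2} {y3.3} {y4.1} {y4.2}


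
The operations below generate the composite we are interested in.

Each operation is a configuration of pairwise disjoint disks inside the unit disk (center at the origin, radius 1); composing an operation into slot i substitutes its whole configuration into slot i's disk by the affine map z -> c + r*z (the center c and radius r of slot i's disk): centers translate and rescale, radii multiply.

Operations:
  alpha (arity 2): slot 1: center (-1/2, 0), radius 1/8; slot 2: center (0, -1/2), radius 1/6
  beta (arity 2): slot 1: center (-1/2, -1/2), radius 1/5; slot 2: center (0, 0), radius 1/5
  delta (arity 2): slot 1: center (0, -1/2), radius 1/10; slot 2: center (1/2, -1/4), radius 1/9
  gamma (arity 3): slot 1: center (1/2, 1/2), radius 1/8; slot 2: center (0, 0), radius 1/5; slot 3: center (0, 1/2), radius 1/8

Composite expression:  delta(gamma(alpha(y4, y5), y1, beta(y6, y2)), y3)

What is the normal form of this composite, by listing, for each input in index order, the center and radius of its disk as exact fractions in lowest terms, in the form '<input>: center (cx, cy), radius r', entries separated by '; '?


y1: center (0, -1/2), radius 1/50; y2: center (0, -9/20), radius 1/400; y3: center (1/2, -1/4), radius 1/9; y4: center (7/160, -9/20), radius 1/640; y5: center (1/20, -73/160), radius 1/480; y6: center (-1/160, -73/160), radius 1/400

Below delta, radii multiply path by path; the y-disk centers shift.
y4 passes through 3 substitutions, ending at center (7/160, -9/20), radius 1/640
y5 passes through 3 substitutions, ending at center (1/20, -73/160), radius 1/480
y1 passes through 2 substitutions, ending at center (0, -1/2), radius 1/50
y6 passes through 3 substitutions, ending at center (-1/160, -73/160), radius 1/400
y2 passes through 3 substitutions, ending at center (0, -9/20), radius 1/400
y3 passes through 1 substitution, ending at center (1/2, -1/4), radius 1/9


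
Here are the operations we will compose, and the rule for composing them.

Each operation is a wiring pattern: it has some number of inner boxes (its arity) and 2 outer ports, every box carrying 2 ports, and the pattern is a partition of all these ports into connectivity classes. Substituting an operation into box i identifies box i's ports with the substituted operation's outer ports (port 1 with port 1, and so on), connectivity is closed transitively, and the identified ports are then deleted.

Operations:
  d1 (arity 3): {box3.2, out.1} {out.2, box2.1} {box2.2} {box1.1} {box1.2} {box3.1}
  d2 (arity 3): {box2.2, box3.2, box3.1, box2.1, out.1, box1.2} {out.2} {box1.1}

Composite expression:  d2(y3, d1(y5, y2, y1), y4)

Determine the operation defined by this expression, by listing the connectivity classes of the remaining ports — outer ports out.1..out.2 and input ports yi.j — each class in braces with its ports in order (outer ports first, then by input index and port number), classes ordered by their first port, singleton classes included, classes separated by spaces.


{out.1, y1.2, y2.1, y3.2, y4.1, y4.2} {out.2} {y1.1} {y2.2} {y3.1} {y5.1} {y5.2}

Two ports join when wires chain via d2-identified ports.
after d1, the pattern on (y5, y2, y1) reads {out.1, y1.2} {out.2, y2.1} {y1.1} {y2.2} {y5.1} {y5.2} (out.j = its outer ports)
after d2, the pattern on (y3, y5, y2, y1, y4) reads {out.1, y1.2, y2.1, y3.2, y4.1, y4.2} {out.2} {y1.1} {y2.2} {y3.1} {y5.1} {y5.2} (out.j = its outer ports)


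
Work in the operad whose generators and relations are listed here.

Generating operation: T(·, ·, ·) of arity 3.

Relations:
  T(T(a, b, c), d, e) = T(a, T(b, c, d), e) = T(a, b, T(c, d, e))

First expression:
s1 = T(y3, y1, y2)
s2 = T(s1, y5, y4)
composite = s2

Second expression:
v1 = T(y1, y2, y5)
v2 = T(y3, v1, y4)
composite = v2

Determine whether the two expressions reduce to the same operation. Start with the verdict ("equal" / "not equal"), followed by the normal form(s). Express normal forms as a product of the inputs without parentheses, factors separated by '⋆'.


The first composite normalizes to y3 ⋆ y1 ⋆ y2 ⋆ y5 ⋆ y4
The second composite normalizes to y3 ⋆ y1 ⋆ y2 ⋆ y5 ⋆ y4
The normal forms match — equal.

equal — both sides give y3 ⋆ y1 ⋆ y2 ⋆ y5 ⋆ y4


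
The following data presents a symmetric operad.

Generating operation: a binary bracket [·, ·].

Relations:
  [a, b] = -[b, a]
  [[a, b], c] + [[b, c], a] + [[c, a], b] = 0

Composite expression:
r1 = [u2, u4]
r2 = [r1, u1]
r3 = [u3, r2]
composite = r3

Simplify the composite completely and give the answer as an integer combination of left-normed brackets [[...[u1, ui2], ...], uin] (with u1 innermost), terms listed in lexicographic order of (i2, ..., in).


[[[u1, u2], u4], u3] - [[[u1, u4], u2], u3]

In the tensor algebra, words opening u1 carry the u1-anchored form.
Composite bracket: [u3, [[u2, u4], u1]]
Applying ab - ba throughout gives 8 signed words (2^3 = 8).
Words beginning with u1 determine it all:
  from u1u2u4u3, sign +1: term +[[[u1, u2], u4], u3]
  from u1u4u2u3, sign -1: term -[[[u1, u4], u2], u3]


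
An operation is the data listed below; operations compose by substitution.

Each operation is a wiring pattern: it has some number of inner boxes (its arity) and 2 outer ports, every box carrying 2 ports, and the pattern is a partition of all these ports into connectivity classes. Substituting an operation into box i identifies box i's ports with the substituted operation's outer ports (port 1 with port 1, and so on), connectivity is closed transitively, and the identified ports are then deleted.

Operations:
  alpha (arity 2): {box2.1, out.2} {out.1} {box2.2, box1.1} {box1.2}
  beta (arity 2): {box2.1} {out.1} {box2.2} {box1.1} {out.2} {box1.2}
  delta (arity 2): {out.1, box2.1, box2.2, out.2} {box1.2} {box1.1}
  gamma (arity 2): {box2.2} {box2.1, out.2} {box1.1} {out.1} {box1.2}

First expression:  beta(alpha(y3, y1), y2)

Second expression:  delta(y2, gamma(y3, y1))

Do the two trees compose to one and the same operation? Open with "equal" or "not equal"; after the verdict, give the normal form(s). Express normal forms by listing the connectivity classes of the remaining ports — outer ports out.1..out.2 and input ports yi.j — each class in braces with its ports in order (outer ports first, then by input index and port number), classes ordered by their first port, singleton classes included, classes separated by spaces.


The first expression, normalized: {out.1} {out.2} {y1.1} {y1.2, y3.1} {y2.1} {y2.2} {y3.2}
The second expression, normalized: {out.1, out.2, y1.1} {y1.2} {y2.1} {y2.2} {y3.1} {y3.2}
The normal forms differ: not equal.

not equal — first {out.1} {out.2} {y1.1} {y1.2, y3.1} {y2.1} {y2.2} {y3.2}, second {out.1, out.2, y1.1} {y1.2} {y2.1} {y2.2} {y3.1} {y3.2}


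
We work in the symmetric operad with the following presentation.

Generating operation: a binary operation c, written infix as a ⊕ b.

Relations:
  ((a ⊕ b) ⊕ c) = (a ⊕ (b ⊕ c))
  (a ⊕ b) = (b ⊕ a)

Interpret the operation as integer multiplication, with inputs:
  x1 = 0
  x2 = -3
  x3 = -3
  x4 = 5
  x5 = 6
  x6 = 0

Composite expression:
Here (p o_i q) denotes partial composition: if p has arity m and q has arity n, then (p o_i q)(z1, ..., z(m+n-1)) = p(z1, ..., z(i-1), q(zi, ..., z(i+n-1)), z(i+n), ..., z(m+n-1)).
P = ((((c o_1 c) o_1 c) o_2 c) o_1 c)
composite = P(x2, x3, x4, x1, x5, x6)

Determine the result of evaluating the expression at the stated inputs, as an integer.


(x2 ⊕ x3) = 9
(x4 ⊕ x1) = 0
((x2 ⊕ x3) ⊕ (x4 ⊕ x1)) = 0
(((x2 ⊕ x3) ⊕ (x4 ⊕ x1)) ⊕ x5) = 0
((((x2 ⊕ x3) ⊕ (x4 ⊕ x1)) ⊕ x5) ⊕ x6) = 0

0


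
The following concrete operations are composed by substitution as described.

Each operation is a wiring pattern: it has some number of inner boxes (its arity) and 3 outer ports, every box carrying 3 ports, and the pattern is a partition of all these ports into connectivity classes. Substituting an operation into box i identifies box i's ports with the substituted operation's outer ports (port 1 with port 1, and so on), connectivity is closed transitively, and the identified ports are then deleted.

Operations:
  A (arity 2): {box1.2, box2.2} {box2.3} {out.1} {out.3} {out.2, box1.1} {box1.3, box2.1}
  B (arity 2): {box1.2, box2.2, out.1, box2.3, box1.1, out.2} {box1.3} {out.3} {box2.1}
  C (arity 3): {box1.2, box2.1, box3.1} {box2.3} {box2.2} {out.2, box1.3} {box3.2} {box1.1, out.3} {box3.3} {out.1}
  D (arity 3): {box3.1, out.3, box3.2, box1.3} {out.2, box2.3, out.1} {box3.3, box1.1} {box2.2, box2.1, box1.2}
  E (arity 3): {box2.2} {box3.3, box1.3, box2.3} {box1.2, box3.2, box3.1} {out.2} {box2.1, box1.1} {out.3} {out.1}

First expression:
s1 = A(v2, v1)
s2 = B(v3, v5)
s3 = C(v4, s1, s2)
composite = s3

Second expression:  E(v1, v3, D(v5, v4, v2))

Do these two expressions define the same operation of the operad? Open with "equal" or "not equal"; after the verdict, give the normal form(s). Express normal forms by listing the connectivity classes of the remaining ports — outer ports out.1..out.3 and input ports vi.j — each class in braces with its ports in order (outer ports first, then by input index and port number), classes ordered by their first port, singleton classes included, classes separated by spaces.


not equal; first: {out.1} {out.2, v4.3} {out.3, v4.1} {v1.1, v2.3} {v1.2, v2.2} {v1.3} {v2.1} {v3.1, v3.2, v4.2, v5.2, v5.3} {v3.3} {v5.1}; second: {out.1} {out.2} {out.3} {v1.1, v3.1} {v1.2, v4.3} {v1.3, v2.1, v2.2, v3.3, v5.3} {v2.3, v5.1} {v3.2} {v4.1, v4.2, v5.2}

The first composite normalizes to {out.1} {out.2, v4.3} {out.3, v4.1} {v1.1, v2.3} {v1.2, v2.2} {v1.3} {v2.1} {v3.1, v3.2, v4.2, v5.2, v5.3} {v3.3} {v5.1}
The second composite normalizes to {out.1} {out.2} {out.3} {v1.1, v3.1} {v1.2, v4.3} {v1.3, v2.1, v2.2, v3.3, v5.3} {v2.3, v5.1} {v3.2} {v4.1, v4.2, v5.2}
The forms do not match — not equal.
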